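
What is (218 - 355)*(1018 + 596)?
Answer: -221118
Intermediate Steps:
(218 - 355)*(1018 + 596) = -137*1614 = -221118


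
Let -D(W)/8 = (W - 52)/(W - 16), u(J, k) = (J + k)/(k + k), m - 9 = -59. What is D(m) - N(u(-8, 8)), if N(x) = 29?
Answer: -455/11 ≈ -41.364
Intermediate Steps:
m = -50 (m = 9 - 59 = -50)
u(J, k) = (J + k)/(2*k) (u(J, k) = (J + k)/((2*k)) = (J + k)*(1/(2*k)) = (J + k)/(2*k))
D(W) = -8*(-52 + W)/(-16 + W) (D(W) = -8*(W - 52)/(W - 16) = -8*(-52 + W)/(-16 + W))
D(m) - N(u(-8, 8)) = 8*(52 - 1*(-50))/(-16 - 50) - 1*29 = 8*(52 + 50)/(-66) - 29 = 8*(-1/66)*102 - 29 = -136/11 - 29 = -455/11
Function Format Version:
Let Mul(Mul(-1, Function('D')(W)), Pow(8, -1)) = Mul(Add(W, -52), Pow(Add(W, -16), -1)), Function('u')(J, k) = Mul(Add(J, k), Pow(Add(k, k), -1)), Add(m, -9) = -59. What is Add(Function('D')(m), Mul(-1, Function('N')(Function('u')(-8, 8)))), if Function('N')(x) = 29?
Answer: Rational(-455, 11) ≈ -41.364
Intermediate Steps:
m = -50 (m = Add(9, -59) = -50)
Function('u')(J, k) = Mul(Rational(1, 2), Pow(k, -1), Add(J, k)) (Function('u')(J, k) = Mul(Add(J, k), Pow(Mul(2, k), -1)) = Mul(Add(J, k), Mul(Rational(1, 2), Pow(k, -1))) = Mul(Rational(1, 2), Pow(k, -1), Add(J, k)))
Function('D')(W) = Mul(-8, Pow(Add(-16, W), -1), Add(-52, W)) (Function('D')(W) = Mul(-8, Mul(Add(W, -52), Pow(Add(W, -16), -1))) = Mul(-8, Mul(Add(-52, W), Pow(Add(-16, W), -1))) = Mul(-8, Mul(Pow(Add(-16, W), -1), Add(-52, W))) = Mul(-8, Pow(Add(-16, W), -1), Add(-52, W)))
Add(Function('D')(m), Mul(-1, Function('N')(Function('u')(-8, 8)))) = Add(Mul(8, Pow(Add(-16, -50), -1), Add(52, Mul(-1, -50))), Mul(-1, 29)) = Add(Mul(8, Pow(-66, -1), Add(52, 50)), -29) = Add(Mul(8, Rational(-1, 66), 102), -29) = Add(Rational(-136, 11), -29) = Rational(-455, 11)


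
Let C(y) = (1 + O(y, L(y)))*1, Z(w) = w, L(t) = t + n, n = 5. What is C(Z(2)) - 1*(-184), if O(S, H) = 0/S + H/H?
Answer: 186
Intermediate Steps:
L(t) = 5 + t (L(t) = t + 5 = 5 + t)
O(S, H) = 1 (O(S, H) = 0 + 1 = 1)
C(y) = 2 (C(y) = (1 + 1)*1 = 2*1 = 2)
C(Z(2)) - 1*(-184) = 2 - 1*(-184) = 2 + 184 = 186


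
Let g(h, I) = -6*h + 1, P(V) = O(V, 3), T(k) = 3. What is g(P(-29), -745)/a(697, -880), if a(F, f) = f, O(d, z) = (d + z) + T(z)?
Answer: -139/880 ≈ -0.15795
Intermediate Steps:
O(d, z) = 3 + d + z (O(d, z) = (d + z) + 3 = 3 + d + z)
P(V) = 6 + V (P(V) = 3 + V + 3 = 6 + V)
g(h, I) = 1 - 6*h
g(P(-29), -745)/a(697, -880) = (1 - 6*(6 - 29))/(-880) = (1 - 6*(-23))*(-1/880) = (1 + 138)*(-1/880) = 139*(-1/880) = -139/880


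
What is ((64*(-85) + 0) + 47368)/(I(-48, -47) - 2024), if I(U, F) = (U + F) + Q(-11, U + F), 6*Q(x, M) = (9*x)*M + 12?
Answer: -83856/1099 ≈ -76.302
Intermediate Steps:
Q(x, M) = 2 + 3*M*x/2 (Q(x, M) = ((9*x)*M + 12)/6 = (9*M*x + 12)/6 = (12 + 9*M*x)/6 = 2 + 3*M*x/2)
I(U, F) = 2 - 31*F/2 - 31*U/2 (I(U, F) = (U + F) + (2 + (3/2)*(U + F)*(-11)) = (F + U) + (2 + (3/2)*(F + U)*(-11)) = (F + U) + (2 + (-33*F/2 - 33*U/2)) = (F + U) + (2 - 33*F/2 - 33*U/2) = 2 - 31*F/2 - 31*U/2)
((64*(-85) + 0) + 47368)/(I(-48, -47) - 2024) = ((64*(-85) + 0) + 47368)/((2 - 31/2*(-47) - 31/2*(-48)) - 2024) = ((-5440 + 0) + 47368)/((2 + 1457/2 + 744) - 2024) = (-5440 + 47368)/(2949/2 - 2024) = 41928/(-1099/2) = 41928*(-2/1099) = -83856/1099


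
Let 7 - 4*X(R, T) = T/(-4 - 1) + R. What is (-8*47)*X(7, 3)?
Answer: -282/5 ≈ -56.400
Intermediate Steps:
X(R, T) = 7/4 - R/4 + T/20 (X(R, T) = 7/4 - (T/(-4 - 1) + R)/4 = 7/4 - (T/(-5) + R)/4 = 7/4 - (T*(-⅕) + R)/4 = 7/4 - (-T/5 + R)/4 = 7/4 - (R - T/5)/4 = 7/4 + (-R/4 + T/20) = 7/4 - R/4 + T/20)
(-8*47)*X(7, 3) = (-8*47)*(7/4 - ¼*7 + (1/20)*3) = -376*(7/4 - 7/4 + 3/20) = -376*3/20 = -282/5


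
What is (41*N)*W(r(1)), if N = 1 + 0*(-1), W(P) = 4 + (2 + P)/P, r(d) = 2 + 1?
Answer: 697/3 ≈ 232.33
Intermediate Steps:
r(d) = 3
W(P) = 4 + (2 + P)/P
N = 1 (N = 1 + 0 = 1)
(41*N)*W(r(1)) = (41*1)*(5 + 2/3) = 41*(5 + 2*(⅓)) = 41*(5 + ⅔) = 41*(17/3) = 697/3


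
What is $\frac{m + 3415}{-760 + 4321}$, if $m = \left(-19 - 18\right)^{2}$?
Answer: $\frac{4784}{3561} \approx 1.3434$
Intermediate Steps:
$m = 1369$ ($m = \left(-37\right)^{2} = 1369$)
$\frac{m + 3415}{-760 + 4321} = \frac{1369 + 3415}{-760 + 4321} = \frac{4784}{3561}$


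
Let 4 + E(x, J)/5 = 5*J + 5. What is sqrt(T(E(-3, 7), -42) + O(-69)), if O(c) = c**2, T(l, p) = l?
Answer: 9*sqrt(61) ≈ 70.292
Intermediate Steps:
E(x, J) = 5 + 25*J (E(x, J) = -20 + 5*(5*J + 5) = -20 + 5*(5 + 5*J) = -20 + (25 + 25*J) = 5 + 25*J)
sqrt(T(E(-3, 7), -42) + O(-69)) = sqrt((5 + 25*7) + (-69)**2) = sqrt((5 + 175) + 4761) = sqrt(180 + 4761) = sqrt(4941) = 9*sqrt(61)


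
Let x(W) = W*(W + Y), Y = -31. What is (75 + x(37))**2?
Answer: 88209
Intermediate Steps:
x(W) = W*(-31 + W) (x(W) = W*(W - 31) = W*(-31 + W))
(75 + x(37))**2 = (75 + 37*(-31 + 37))**2 = (75 + 37*6)**2 = (75 + 222)**2 = 297**2 = 88209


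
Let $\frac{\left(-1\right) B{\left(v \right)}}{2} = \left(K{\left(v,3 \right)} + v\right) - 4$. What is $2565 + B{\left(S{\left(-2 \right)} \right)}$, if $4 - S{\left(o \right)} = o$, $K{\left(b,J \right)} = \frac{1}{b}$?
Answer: $\frac{7682}{3} \approx 2560.7$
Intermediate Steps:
$S{\left(o \right)} = 4 - o$
$B{\left(v \right)} = 8 - 2 v - \frac{2}{v}$ ($B{\left(v \right)} = - 2 \left(\left(\frac{1}{v} + v\right) - 4\right) = - 2 \left(\left(v + \frac{1}{v}\right) - 4\right) = - 2 \left(-4 + v + \frac{1}{v}\right) = 8 - 2 v - \frac{2}{v}$)
$2565 + B{\left(S{\left(-2 \right)} \right)} = 2565 - \left(-8 + \frac{2}{4 - -2} + 2 \left(4 - -2\right)\right) = 2565 - \left(-8 + \frac{2}{4 + 2} + 2 \left(4 + 2\right)\right) = 2565 - \left(4 + \frac{1}{3}\right) = 2565 - \frac{13}{3} = \frac{7682}{3}$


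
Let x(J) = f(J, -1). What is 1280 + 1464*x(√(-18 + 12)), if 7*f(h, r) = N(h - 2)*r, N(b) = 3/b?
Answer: 49192/35 + 2196*I*√6/35 ≈ 1405.5 + 153.69*I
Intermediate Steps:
f(h, r) = 3*r/(7*(-2 + h)) (f(h, r) = ((3/(h - 2))*r)/7 = ((3/(-2 + h))*r)/7 = (3*r/(-2 + h))/7 = 3*r/(7*(-2 + h)))
x(J) = -3/(7*(-2 + J)) (x(J) = (3/7)*(-1)/(-2 + J) = -3/(7*(-2 + J)))
1280 + 1464*x(√(-18 + 12)) = 1280 + 1464*(-3/(-14 + 7*√(-18 + 12))) = 1280 + 1464*(-3/(-14 + 7*√(-6))) = 1280 + 1464*(-3/(-14 + 7*(I*√6))) = 1280 + 1464*(-3/(-14 + 7*I*√6)) = 1280 - 4392/(-14 + 7*I*√6)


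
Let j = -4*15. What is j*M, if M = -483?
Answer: 28980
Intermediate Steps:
j = -60
j*M = -60*(-483) = 28980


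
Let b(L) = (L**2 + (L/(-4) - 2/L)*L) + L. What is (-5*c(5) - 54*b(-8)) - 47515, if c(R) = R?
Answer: -49592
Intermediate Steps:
b(L) = L + L**2 + L*(-2/L - L/4) (b(L) = (L**2 + (L*(-1/4) - 2/L)*L) + L = (L**2 + (-L/4 - 2/L)*L) + L = (L**2 + (-2/L - L/4)*L) + L = (L**2 + L*(-2/L - L/4)) + L = L + L**2 + L*(-2/L - L/4))
(-5*c(5) - 54*b(-8)) - 47515 = (-5*5 - 54*(-2 - 8 + (3/4)*(-8)**2)) - 47515 = (-25 - 54*(-2 - 8 + (3/4)*64)) - 47515 = (-25 - 54*(-2 - 8 + 48)) - 47515 = (-25 - 54*38) - 47515 = (-25 - 2052) - 47515 = -2077 - 47515 = -49592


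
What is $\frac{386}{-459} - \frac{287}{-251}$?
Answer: $\frac{34847}{115209} \approx 0.30247$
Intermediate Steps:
$\frac{386}{-459} - \frac{287}{-251} = 386 \left(- \frac{1}{459}\right) - - \frac{287}{251} = - \frac{386}{459} + \frac{287}{251} = \frac{34847}{115209}$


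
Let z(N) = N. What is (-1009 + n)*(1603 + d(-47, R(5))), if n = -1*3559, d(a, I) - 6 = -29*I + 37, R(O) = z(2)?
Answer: -7253984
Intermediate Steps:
R(O) = 2
d(a, I) = 43 - 29*I (d(a, I) = 6 + (-29*I + 37) = 6 + (37 - 29*I) = 43 - 29*I)
n = -3559
(-1009 + n)*(1603 + d(-47, R(5))) = (-1009 - 3559)*(1603 + (43 - 29*2)) = -4568*(1603 + (43 - 58)) = -4568*(1603 - 15) = -4568*1588 = -7253984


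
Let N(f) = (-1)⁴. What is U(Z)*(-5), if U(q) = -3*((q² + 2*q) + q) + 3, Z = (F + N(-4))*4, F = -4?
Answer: 1605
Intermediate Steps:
N(f) = 1
Z = -12 (Z = (-4 + 1)*4 = -3*4 = -12)
U(q) = 3 - 9*q - 3*q² (U(q) = -3*(q² + 3*q) + 3 = (-9*q - 3*q²) + 3 = 3 - 9*q - 3*q²)
U(Z)*(-5) = (3 - 9*(-12) - 3*(-12)²)*(-5) = (3 + 108 - 3*144)*(-5) = (3 + 108 - 432)*(-5) = -321*(-5) = 1605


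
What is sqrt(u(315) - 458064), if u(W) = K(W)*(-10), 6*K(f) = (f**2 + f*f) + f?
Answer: I*sqrt(789339) ≈ 888.45*I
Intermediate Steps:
K(f) = f**2/3 + f/6 (K(f) = ((f**2 + f*f) + f)/6 = ((f**2 + f**2) + f)/6 = (2*f**2 + f)/6 = (f + 2*f**2)/6 = f**2/3 + f/6)
u(W) = -5*W*(1 + 2*W)/3 (u(W) = (W*(1 + 2*W)/6)*(-10) = -5*W*(1 + 2*W)/3)
sqrt(u(315) - 458064) = sqrt(-5/3*315*(1 + 2*315) - 458064) = sqrt(-5/3*315*(1 + 630) - 458064) = sqrt(-5/3*315*631 - 458064) = sqrt(-331275 - 458064) = sqrt(-789339) = I*sqrt(789339)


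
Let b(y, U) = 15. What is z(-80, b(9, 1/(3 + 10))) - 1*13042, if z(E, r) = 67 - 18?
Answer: -12993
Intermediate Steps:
z(E, r) = 49
z(-80, b(9, 1/(3 + 10))) - 1*13042 = 49 - 1*13042 = 49 - 13042 = -12993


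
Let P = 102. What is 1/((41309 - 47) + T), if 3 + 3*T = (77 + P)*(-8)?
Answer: 3/122351 ≈ 2.4520e-5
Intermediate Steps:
T = -1435/3 (T = -1 + ((77 + 102)*(-8))/3 = -1 + (179*(-8))/3 = -1 + (1/3)*(-1432) = -1 - 1432/3 = -1435/3 ≈ -478.33)
1/((41309 - 47) + T) = 1/((41309 - 47) - 1435/3) = 1/(41262 - 1435/3) = 1/(122351/3) = 3/122351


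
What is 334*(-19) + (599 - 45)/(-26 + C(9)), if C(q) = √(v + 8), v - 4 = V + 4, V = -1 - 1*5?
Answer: -2120420/333 - 277*√10/333 ≈ -6370.3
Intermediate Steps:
V = -6 (V = -1 - 5 = -6)
v = 2 (v = 4 + (-6 + 4) = 4 - 2 = 2)
C(q) = √10 (C(q) = √(2 + 8) = √10)
334*(-19) + (599 - 45)/(-26 + C(9)) = 334*(-19) + (599 - 45)/(-26 + √10) = -6346 + 554/(-26 + √10)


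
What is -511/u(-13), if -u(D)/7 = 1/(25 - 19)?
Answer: 438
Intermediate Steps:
u(D) = -7/6 (u(D) = -7/(25 - 19) = -7/6)
-511/u(-13) = -511/(-7/6) = -511*(-6/7) = 438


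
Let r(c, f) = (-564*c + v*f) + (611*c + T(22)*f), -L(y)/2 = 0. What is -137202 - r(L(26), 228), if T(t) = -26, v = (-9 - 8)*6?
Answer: -108018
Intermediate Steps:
L(y) = 0 (L(y) = -2*0 = 0)
v = -102 (v = -17*6 = -102)
r(c, f) = -128*f + 47*c (r(c, f) = (-564*c - 102*f) + (611*c - 26*f) = (-564*c - 102*f) + (-26*f + 611*c) = -128*f + 47*c)
-137202 - r(L(26), 228) = -137202 - (-128*228 + 47*0) = -137202 - (-29184 + 0) = -137202 - 1*(-29184) = -137202 + 29184 = -108018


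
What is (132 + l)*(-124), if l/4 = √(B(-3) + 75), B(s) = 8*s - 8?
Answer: -16368 - 496*√43 ≈ -19621.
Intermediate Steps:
B(s) = -8 + 8*s
l = 4*√43 (l = 4*√((-8 + 8*(-3)) + 75) = 4*√((-8 - 24) + 75) = 4*√(-32 + 75) = 4*√43 ≈ 26.230)
(132 + l)*(-124) = (132 + 4*√43)*(-124) = -16368 - 496*√43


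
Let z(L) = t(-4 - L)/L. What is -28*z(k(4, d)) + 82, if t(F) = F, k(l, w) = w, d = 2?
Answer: 166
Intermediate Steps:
z(L) = (-4 - L)/L
-28*z(k(4, d)) + 82 = -28*(-4 - 1*2)/2 + 82 = -14*(-4 - 2) + 82 = -14*(-6) + 82 = -28*(-3) + 82 = 84 + 82 = 166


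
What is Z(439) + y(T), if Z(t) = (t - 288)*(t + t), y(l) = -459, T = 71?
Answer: 132119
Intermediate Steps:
Z(t) = 2*t*(-288 + t) (Z(t) = (-288 + t)*(2*t) = 2*t*(-288 + t))
Z(439) + y(T) = 2*439*(-288 + 439) - 459 = 2*439*151 - 459 = 132578 - 459 = 132119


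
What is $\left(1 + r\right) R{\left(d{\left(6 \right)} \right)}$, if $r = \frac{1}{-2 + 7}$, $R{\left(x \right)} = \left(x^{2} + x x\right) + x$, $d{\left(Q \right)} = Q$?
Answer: $\frac{468}{5} \approx 93.6$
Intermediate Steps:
$R{\left(x \right)} = x + 2 x^{2}$ ($R{\left(x \right)} = \left(x^{2} + x^{2}\right) + x = 2 x^{2} + x = x + 2 x^{2}$)
$r = \frac{1}{5} \approx 0.2$
$\left(1 + r\right) R{\left(d{\left(6 \right)} \right)} = \left(1 + \frac{1}{5}\right) 6 \left(1 + 2 \cdot 6\right) = \frac{6 \cdot 6 \left(1 + 12\right)}{5} = \frac{6 \cdot 6 \cdot 13}{5} = \frac{6}{5} \cdot 78 = \frac{468}{5}$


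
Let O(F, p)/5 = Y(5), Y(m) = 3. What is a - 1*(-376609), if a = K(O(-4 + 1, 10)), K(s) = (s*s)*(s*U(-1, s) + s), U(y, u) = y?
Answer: 376609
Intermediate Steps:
O(F, p) = 15 (O(F, p) = 5*3 = 15)
K(s) = 0 (K(s) = (s*s)*(s*(-1) + s) = s²*(-s + s) = s²*0 = 0)
a = 0
a - 1*(-376609) = 0 - 1*(-376609) = 0 + 376609 = 376609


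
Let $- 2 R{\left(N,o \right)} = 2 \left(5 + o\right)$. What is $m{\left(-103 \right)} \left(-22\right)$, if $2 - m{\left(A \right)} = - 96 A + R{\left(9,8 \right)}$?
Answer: $217206$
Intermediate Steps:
$R{\left(N,o \right)} = -5 - o$ ($R{\left(N,o \right)} = - \frac{2 \left(5 + o\right)}{2} = - \frac{10 + 2 o}{2} = -5 - o$)
$m{\left(A \right)} = 15 + 96 A$ ($m{\left(A \right)} = 2 - \left(- 96 A - 13\right) = 2 - \left(-13 - 96 A\right) = 2 + \left(13 + 96 A\right) = 15 + 96 A$)
$m{\left(-103 \right)} \left(-22\right) = \left(15 + 96 \left(-103\right)\right) \left(-22\right) = \left(15 - 9888\right) \left(-22\right) = \left(-9873\right) \left(-22\right) = 217206$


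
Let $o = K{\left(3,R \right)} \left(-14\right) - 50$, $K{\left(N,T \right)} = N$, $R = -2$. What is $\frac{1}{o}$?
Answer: $- \frac{1}{92} \approx -0.01087$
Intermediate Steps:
$o = -92$ ($o = 3 \left(-14\right) - 50 = -42 - 50 = -92$)
$\frac{1}{o} = \frac{1}{-92} = - \frac{1}{92}$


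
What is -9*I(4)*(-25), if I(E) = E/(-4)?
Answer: -225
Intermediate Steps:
I(E) = -E/4 (I(E) = E*(-¼) = -E/4)
-9*I(4)*(-25) = -(-9)*4/4*(-25) = -9*(-1)*(-25) = 9*(-25) = -225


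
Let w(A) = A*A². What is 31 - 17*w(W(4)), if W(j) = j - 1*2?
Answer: -105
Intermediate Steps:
W(j) = -2 + j (W(j) = j - 2 = -2 + j)
w(A) = A³
31 - 17*w(W(4)) = 31 - 17*(-2 + 4)³ = 31 - 17*2³ = 31 - 17*8 = 31 - 136 = -105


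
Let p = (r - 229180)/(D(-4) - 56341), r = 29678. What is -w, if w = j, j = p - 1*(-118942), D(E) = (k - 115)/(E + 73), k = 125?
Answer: -462403050536/3887519 ≈ -1.1895e+5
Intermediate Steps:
D(E) = 10/(73 + E) (D(E) = (125 - 115)/(E + 73) = 10/(73 + E))
p = 13765638/3887519 (p = (29678 - 229180)/(10/(73 - 4) - 56341) = -199502/(10/69 - 56341) = -199502/(-3887519/69) = -199502*(-69/3887519) = 13765638/3887519 ≈ 3.5410)
j = 462403050536/3887519 (j = 13765638/3887519 - 1*(-118942) = 13765638/3887519 + 118942 = 462403050536/3887519 ≈ 1.1895e+5)
w = 462403050536/3887519 ≈ 1.1895e+5
-w = -1*462403050536/3887519 = -462403050536/3887519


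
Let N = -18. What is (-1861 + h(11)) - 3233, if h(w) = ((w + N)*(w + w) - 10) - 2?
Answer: -5260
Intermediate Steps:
h(w) = -12 + 2*w*(-18 + w) (h(w) = ((w - 18)*(w + w) - 10) - 2 = ((-18 + w)*(2*w) - 10) - 2 = (2*w*(-18 + w) - 10) - 2 = (-10 + 2*w*(-18 + w)) - 2 = -12 + 2*w*(-18 + w))
(-1861 + h(11)) - 3233 = (-1861 + (-12 - 36*11 + 2*11²)) - 3233 = (-1861 + (-12 - 396 + 2*121)) - 3233 = (-1861 + (-12 - 396 + 242)) - 3233 = (-1861 - 166) - 3233 = -2027 - 3233 = -5260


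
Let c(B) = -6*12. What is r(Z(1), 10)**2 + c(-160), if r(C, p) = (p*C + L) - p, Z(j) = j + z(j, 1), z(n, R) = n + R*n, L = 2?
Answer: 412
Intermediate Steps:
c(B) = -72
Z(j) = 3*j (Z(j) = j + j*(1 + 1) = j + j*2 = j + 2*j = 3*j)
r(C, p) = 2 - p + C*p (r(C, p) = (p*C + 2) - p = (C*p + 2) - p = (2 + C*p) - p = 2 - p + C*p)
r(Z(1), 10)**2 + c(-160) = (2 - 1*10 + (3*1)*10)**2 - 72 = (2 - 10 + 3*10)**2 - 72 = (2 - 10 + 30)**2 - 72 = 22**2 - 72 = 484 - 72 = 412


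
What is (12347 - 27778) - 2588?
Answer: -18019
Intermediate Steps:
(12347 - 27778) - 2588 = -15431 - 2588 = -18019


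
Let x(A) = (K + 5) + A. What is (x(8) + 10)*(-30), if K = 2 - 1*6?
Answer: -570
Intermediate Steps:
K = -4 (K = 2 - 6 = -4)
x(A) = 1 + A (x(A) = (-4 + 5) + A = 1 + A)
(x(8) + 10)*(-30) = ((1 + 8) + 10)*(-30) = (9 + 10)*(-30) = 19*(-30) = -570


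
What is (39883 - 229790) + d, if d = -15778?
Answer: -205685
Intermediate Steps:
(39883 - 229790) + d = (39883 - 229790) - 15778 = -189907 - 15778 = -205685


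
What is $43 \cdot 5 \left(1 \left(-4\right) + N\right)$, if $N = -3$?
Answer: $-1505$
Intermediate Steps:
$43 \cdot 5 \left(1 \left(-4\right) + N\right) = 43 \cdot 5 \left(1 \left(-4\right) - 3\right) = 215 \left(-4 - 3\right) = 215 \left(-7\right) = -1505$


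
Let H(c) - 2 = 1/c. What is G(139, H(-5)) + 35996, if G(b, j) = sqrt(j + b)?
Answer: 35996 + 8*sqrt(55)/5 ≈ 36008.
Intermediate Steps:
H(c) = 2 + 1/c
G(b, j) = sqrt(b + j)
G(139, H(-5)) + 35996 = sqrt(139 + (2 + 1/(-5))) + 35996 = sqrt(139 + (2 - 1/5)) + 35996 = sqrt(139 + 9/5) + 35996 = sqrt(704/5) + 35996 = 8*sqrt(55)/5 + 35996 = 35996 + 8*sqrt(55)/5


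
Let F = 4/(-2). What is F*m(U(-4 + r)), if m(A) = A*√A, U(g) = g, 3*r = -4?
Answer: 128*I*√3/9 ≈ 24.634*I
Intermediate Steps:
r = -4/3 (r = (⅓)*(-4) = -4/3 ≈ -1.3333)
F = -2 (F = 4*(-½) = -2)
m(A) = A^(3/2)
F*m(U(-4 + r)) = -2*(-4 - 4/3)^(3/2) = -(-128)*I*√3/9 = 128*I*√3/9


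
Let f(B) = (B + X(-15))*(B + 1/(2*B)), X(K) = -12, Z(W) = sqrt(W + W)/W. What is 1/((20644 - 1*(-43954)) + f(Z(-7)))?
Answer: 12661250/817894145161 + 252*I*sqrt(14)/817894145161 ≈ 1.548e-5 + 1.1528e-9*I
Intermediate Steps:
Z(W) = sqrt(2)/sqrt(W) (Z(W) = sqrt(2*W)/W = (sqrt(2)*sqrt(W))/W = sqrt(2)/sqrt(W))
f(B) = (-12 + B)*(B + 1/(2*B)) (f(B) = (B - 12)*(B + 1/(2*B)) = (-12 + B)*(B + 1/(2*B)))
1/((20644 - 1*(-43954)) + f(Z(-7))) = 1/((20644 - 1*(-43954)) + (1/2 + (sqrt(2)/sqrt(-7))**2 - 12*sqrt(2)/sqrt(-7) - 6*I*sqrt(14)/2)) = 1/((20644 + 43954) + (1/2 + (sqrt(2)*(-I*sqrt(7)/7))**2 - 12*sqrt(2)*(-I*sqrt(7)/7) - 6*I*sqrt(14)/2)) = 1/(64598 + (1/2 + (-I*sqrt(14)/7)**2 - (-12)*I*sqrt(14)/7 - 6*I*sqrt(14)/2)) = 1/(64598 + (1/2 - 2/7 + 12*I*sqrt(14)/7 - 3*I*sqrt(14))) = 1/(64598 + (3/14 - 9*I*sqrt(14)/7)) = 1/(904375/14 - 9*I*sqrt(14)/7)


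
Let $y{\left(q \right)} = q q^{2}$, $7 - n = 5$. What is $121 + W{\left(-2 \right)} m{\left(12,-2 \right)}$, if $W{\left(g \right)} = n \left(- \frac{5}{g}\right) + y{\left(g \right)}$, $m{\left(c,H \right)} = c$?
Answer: $85$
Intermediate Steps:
$n = 2$ ($n = 7 - 5 = 2$)
$y{\left(q \right)} = q^{3}$
$W{\left(g \right)} = g^{3} - \frac{10}{g}$ ($W{\left(g \right)} = 2 \left(- \frac{5}{g}\right) + g^{3} = - \frac{10}{g} + g^{3} = g^{3} - \frac{10}{g}$)
$121 + W{\left(-2 \right)} m{\left(12,-2 \right)} = 121 + \frac{-10 + \left(-2\right)^{4}}{-2} \cdot 12 = 121 + - \frac{-10 + 16}{2} \cdot 12 = 121 + \left(- \frac{1}{2}\right) 6 \cdot 12 = 121 - 36 = 85$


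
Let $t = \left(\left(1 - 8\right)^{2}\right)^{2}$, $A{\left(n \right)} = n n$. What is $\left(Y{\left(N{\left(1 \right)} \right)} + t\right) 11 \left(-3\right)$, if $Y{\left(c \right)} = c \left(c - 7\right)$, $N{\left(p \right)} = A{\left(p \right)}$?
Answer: $-79035$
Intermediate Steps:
$A{\left(n \right)} = n^{2}$
$N{\left(p \right)} = p^{2}$
$Y{\left(c \right)} = c \left(-7 + c\right)$
$t = 2401$ ($t = \left(\left(1 - 8\right)^{2}\right)^{2} = \left(\left(-7\right)^{2}\right)^{2} = 49^{2} = 2401$)
$\left(Y{\left(N{\left(1 \right)} \right)} + t\right) 11 \left(-3\right) = \left(1^{2} \left(-7 + 1^{2}\right) + 2401\right) 11 \left(-3\right) = \left(1 \left(-7 + 1\right) + 2401\right) \left(-33\right) = \left(1 \left(-6\right) + 2401\right) \left(-33\right) = \left(-6 + 2401\right) \left(-33\right) = 2395 \left(-33\right) = -79035$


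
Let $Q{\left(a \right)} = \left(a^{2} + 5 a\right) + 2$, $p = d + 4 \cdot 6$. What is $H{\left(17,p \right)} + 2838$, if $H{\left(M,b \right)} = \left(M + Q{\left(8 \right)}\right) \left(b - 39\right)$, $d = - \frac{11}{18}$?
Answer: $\frac{5507}{6} \approx 917.83$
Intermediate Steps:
$d = - \frac{11}{18}$ ($d = \left(-11\right) \frac{1}{18} = - \frac{11}{18} \approx -0.61111$)
$p = \frac{421}{18}$ ($p = - \frac{11}{18} + 4 \cdot 6 = - \frac{11}{18} + 24 = \frac{421}{18} \approx 23.389$)
$Q{\left(a \right)} = 2 + a^{2} + 5 a$
$H{\left(M,b \right)} = \left(-39 + b\right) \left(106 + M\right)$ ($H{\left(M,b \right)} = \left(M + \left(2 + 8^{2} + 5 \cdot 8\right)\right) \left(b - 39\right) = \left(M + \left(2 + 64 + 40\right)\right) \left(-39 + b\right) = \left(M + 106\right) \left(-39 + b\right) = \left(106 + M\right) \left(-39 + b\right) = \left(-39 + b\right) \left(106 + M\right)$)
$H{\left(17,p \right)} + 2838 = \left(-4134 - 663 + 106 \cdot \frac{421}{18} + 17 \cdot \frac{421}{18}\right) + 2838 = \left(-4134 - 663 + \frac{22313}{9} + \frac{7157}{18}\right) + 2838 = - \frac{11521}{6} + 2838 = \frac{5507}{6}$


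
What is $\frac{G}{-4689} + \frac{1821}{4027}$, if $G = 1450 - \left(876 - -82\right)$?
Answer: $\frac{2185795}{6294201} \approx 0.34727$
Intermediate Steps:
$G = 492$ ($G = 1450 - \left(876 + 82\right) = 1450 - 958 = 492$)
$\frac{G}{-4689} + \frac{1821}{4027} = \frac{492}{-4689} + \frac{1821}{4027} = 492 \left(- \frac{1}{4689}\right) + 1821 \cdot \frac{1}{4027} = - \frac{164}{1563} + \frac{1821}{4027} = \frac{2185795}{6294201}$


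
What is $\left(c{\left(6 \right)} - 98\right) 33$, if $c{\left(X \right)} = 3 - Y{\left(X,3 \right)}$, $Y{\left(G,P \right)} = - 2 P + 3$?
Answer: $-3036$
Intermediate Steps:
$Y{\left(G,P \right)} = 3 - 2 P$
$c{\left(X \right)} = 6$ ($c{\left(X \right)} = 3 - \left(3 - 6\right) = 3 - -3 = 3 + 3 = 6$)
$\left(c{\left(6 \right)} - 98\right) 33 = \left(6 - 98\right) 33 = \left(-92\right) 33 = -3036$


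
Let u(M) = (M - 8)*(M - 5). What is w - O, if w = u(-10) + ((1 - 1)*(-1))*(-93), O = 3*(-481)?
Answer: 1713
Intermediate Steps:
u(M) = (-8 + M)*(-5 + M)
O = -1443
w = 270 (w = (40 + (-10)² - 13*(-10)) + ((1 - 1)*(-1))*(-93) = (40 + 100 + 130) + (0*(-1))*(-93) = 270 + 0*(-93) = 270 + 0 = 270)
w - O = 270 - 1*(-1443) = 270 + 1443 = 1713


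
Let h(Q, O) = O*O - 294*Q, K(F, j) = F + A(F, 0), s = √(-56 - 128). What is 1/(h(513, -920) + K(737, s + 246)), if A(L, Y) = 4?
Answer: 1/696319 ≈ 1.4361e-6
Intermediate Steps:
s = 2*I*√46 (s = √(-184) = 2*I*√46 ≈ 13.565*I)
K(F, j) = 4 + F (K(F, j) = F + 4 = 4 + F)
h(Q, O) = O² - 294*Q
1/(h(513, -920) + K(737, s + 246)) = 1/(((-920)² - 294*513) + (4 + 737)) = 1/((846400 - 150822) + 741) = 1/(695578 + 741) = 1/696319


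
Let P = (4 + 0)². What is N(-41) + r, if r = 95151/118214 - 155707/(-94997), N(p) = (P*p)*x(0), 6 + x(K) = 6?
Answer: 27445806845/11229975358 ≈ 2.4440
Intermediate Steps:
P = 16 (P = 4² = 16)
x(K) = 0 (x(K) = -6 + 6 = 0)
N(p) = 0 (N(p) = (16*p)*0 = 0)
r = 27445806845/11229975358 (r = 95151*(1/118214) - 155707*(-1/94997) = 95151/118214 + 155707/94997 = 27445806845/11229975358 ≈ 2.4440)
N(-41) + r = 0 + 27445806845/11229975358 = 27445806845/11229975358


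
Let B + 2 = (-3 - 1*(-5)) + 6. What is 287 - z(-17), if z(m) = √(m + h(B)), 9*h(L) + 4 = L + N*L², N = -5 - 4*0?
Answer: 287 - I*√331/3 ≈ 287.0 - 6.0645*I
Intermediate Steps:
N = -5 (N = -5 + 0 = -5)
B = 6 (B = -2 + ((-3 - 1*(-5)) + 6) = -2 + ((-3 + 5) + 6) = -2 + (2 + 6) = -2 + 8 = 6)
h(L) = -4/9 - 5*L²/9 + L/9 (h(L) = -4/9 + (L - 5*L²)/9 = -4/9 + (-5*L²/9 + L/9) = -4/9 - 5*L²/9 + L/9)
z(m) = √(-178/9 + m) (z(m) = √(m + (-4/9 - 5/9*6² + (⅑)*6)) = √(m + (-4/9 - 5/9*36 + ⅔)) = √(m + (-4/9 - 20 + ⅔)) = √(m - 178/9) = √(-178/9 + m))
287 - z(-17) = 287 - √(-178 + 9*(-17))/3 = 287 - √(-178 - 153)/3 = 287 - √(-331)/3 = 287 - I*√331/3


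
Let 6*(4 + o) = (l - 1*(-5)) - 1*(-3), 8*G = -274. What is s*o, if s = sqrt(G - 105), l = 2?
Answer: -7*I*sqrt(557)/6 ≈ -27.534*I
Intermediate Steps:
G = -137/4 (G = (1/8)*(-274) = -137/4 ≈ -34.250)
s = I*sqrt(557)/2 (s = sqrt(-137/4 - 105) = sqrt(-557/4) = I*sqrt(557)/2 ≈ 11.8*I)
o = -7/3 (o = -4 + ((2 - 1*(-5)) - 1*(-3))/6 = -4 + ((2 + 5) + 3)/6 = -4 + (7 + 3)/6 = -4 + (1/6)*10 = -4 + 5/3 = -7/3 ≈ -2.3333)
s*o = (I*sqrt(557)/2)*(-7/3) = -7*I*sqrt(557)/6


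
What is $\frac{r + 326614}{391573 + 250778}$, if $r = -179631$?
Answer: $\frac{146983}{642351} \approx 0.22882$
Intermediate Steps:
$\frac{r + 326614}{391573 + 250778} = \frac{-179631 + 326614}{391573 + 250778} = \frac{146983}{642351}$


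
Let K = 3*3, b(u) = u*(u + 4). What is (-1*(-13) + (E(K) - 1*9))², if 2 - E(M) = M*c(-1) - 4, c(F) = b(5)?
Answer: 156025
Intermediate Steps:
b(u) = u*(4 + u)
K = 9
c(F) = 45 (c(F) = 5*(4 + 5) = 5*9 = 45)
E(M) = 6 - 45*M (E(M) = 2 - (M*45 - 4) = 2 - (45*M - 4) = 2 - (-4 + 45*M) = 2 + (4 - 45*M) = 6 - 45*M)
(-1*(-13) + (E(K) - 1*9))² = (-1*(-13) + ((6 - 45*9) - 1*9))² = (13 + ((6 - 405) - 9))² = (13 + (-399 - 9))² = (13 - 408)² = (-395)² = 156025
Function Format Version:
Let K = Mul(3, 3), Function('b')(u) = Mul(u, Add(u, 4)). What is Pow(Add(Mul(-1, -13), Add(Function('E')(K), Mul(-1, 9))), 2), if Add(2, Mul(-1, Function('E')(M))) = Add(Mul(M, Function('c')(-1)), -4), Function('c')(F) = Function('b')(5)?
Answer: 156025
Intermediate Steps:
Function('b')(u) = Mul(u, Add(4, u))
K = 9
Function('c')(F) = 45 (Function('c')(F) = Mul(5, Add(4, 5)) = Mul(5, 9) = 45)
Function('E')(M) = Add(6, Mul(-45, M)) (Function('E')(M) = Add(2, Mul(-1, Add(Mul(M, 45), -4))) = Add(2, Mul(-1, Add(Mul(45, M), -4))) = Add(2, Mul(-1, Add(-4, Mul(45, M)))) = Add(2, Add(4, Mul(-45, M))) = Add(6, Mul(-45, M)))
Pow(Add(Mul(-1, -13), Add(Function('E')(K), Mul(-1, 9))), 2) = Pow(Add(Mul(-1, -13), Add(Add(6, Mul(-45, 9)), Mul(-1, 9))), 2) = Pow(Add(13, Add(Add(6, -405), -9)), 2) = Pow(Add(13, Add(-399, -9)), 2) = Pow(Add(13, -408), 2) = Pow(-395, 2) = 156025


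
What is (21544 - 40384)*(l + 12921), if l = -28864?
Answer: 300366120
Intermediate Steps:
(21544 - 40384)*(l + 12921) = (21544 - 40384)*(-28864 + 12921) = -18840*(-15943) = 300366120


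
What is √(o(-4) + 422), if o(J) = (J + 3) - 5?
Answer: 4*√26 ≈ 20.396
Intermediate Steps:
o(J) = -2 + J (o(J) = (3 + J) - 5 = -2 + J)
√(o(-4) + 422) = √((-2 - 4) + 422) = √(-6 + 422) = √416 = 4*√26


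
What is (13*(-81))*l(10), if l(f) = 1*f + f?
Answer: -21060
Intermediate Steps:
l(f) = 2*f (l(f) = f + f = 2*f)
(13*(-81))*l(10) = (13*(-81))*(2*10) = -1053*20 = -21060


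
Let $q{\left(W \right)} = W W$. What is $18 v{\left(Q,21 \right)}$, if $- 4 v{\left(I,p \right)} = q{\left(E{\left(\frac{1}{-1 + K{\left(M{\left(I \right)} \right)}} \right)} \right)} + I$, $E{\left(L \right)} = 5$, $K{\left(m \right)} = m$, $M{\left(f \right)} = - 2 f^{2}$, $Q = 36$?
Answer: $- \frac{549}{2} \approx -274.5$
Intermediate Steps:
$q{\left(W \right)} = W^{2}$
$v{\left(I,p \right)} = - \frac{25}{4} - \frac{I}{4}$ ($v{\left(I,p \right)} = - \frac{5^{2} + I}{4} = - \frac{25 + I}{4} = - \frac{25}{4} - \frac{I}{4}$)
$18 v{\left(Q,21 \right)} = 18 \left(- \frac{25}{4} - 9\right) = 18 \left(- \frac{61}{4}\right) = - \frac{549}{2}$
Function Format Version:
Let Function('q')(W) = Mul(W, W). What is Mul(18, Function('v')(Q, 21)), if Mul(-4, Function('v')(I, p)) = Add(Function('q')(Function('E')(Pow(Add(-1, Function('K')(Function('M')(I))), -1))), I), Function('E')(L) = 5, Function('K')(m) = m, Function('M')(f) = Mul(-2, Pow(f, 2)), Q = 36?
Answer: Rational(-549, 2) ≈ -274.50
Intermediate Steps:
Function('q')(W) = Pow(W, 2)
Function('v')(I, p) = Add(Rational(-25, 4), Mul(Rational(-1, 4), I)) (Function('v')(I, p) = Mul(Rational(-1, 4), Add(Pow(5, 2), I)) = Mul(Rational(-1, 4), Add(25, I)) = Add(Rational(-25, 4), Mul(Rational(-1, 4), I)))
Mul(18, Function('v')(Q, 21)) = Mul(18, Add(Rational(-25, 4), Mul(Rational(-1, 4), 36))) = Mul(18, Add(Rational(-25, 4), -9)) = Mul(18, Rational(-61, 4)) = Rational(-549, 2)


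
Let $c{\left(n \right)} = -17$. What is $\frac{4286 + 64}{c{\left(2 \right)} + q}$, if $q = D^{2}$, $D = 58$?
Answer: $\frac{4350}{3347} \approx 1.2997$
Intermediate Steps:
$q = 3364$ ($q = 58^{2} = 3364$)
$\frac{4286 + 64}{c{\left(2 \right)} + q} = \frac{4286 + 64}{-17 + 3364} = \frac{4350}{3347}$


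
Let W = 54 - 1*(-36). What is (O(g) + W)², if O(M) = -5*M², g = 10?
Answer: 168100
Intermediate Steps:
W = 90 (W = 54 + 36 = 90)
(O(g) + W)² = (-5*10² + 90)² = (-5*100 + 90)² = (-500 + 90)² = (-410)² = 168100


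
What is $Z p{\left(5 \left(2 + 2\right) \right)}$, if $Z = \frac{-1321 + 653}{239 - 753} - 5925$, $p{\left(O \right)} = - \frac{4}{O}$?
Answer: $\frac{1522391}{1285} \approx 1184.7$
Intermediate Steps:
$Z = - \frac{1522391}{257}$ ($Z = - \frac{668}{-514} - 5925 = \left(-668\right) \left(- \frac{1}{514}\right) - 5925 = \frac{334}{257} - 5925 = - \frac{1522391}{257} \approx -5923.7$)
$Z p{\left(5 \left(2 + 2\right) \right)} = - \frac{1522391 \left(- \frac{4}{5 \left(2 + 2\right)}\right)}{257} = - \frac{1522391 \left(- \frac{4}{5 \cdot 4}\right)}{257} = - \frac{1522391 \left(- \frac{4}{20}\right)}{257} = - \frac{1522391 \left(\left(-4\right) \frac{1}{20}\right)}{257} = \left(- \frac{1522391}{257}\right) \left(- \frac{1}{5}\right) = \frac{1522391}{1285}$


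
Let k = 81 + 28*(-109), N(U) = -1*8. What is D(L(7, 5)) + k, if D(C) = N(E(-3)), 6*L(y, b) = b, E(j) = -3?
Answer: -2979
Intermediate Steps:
L(y, b) = b/6
N(U) = -8
D(C) = -8
k = -2971 (k = 81 - 3052 = -2971)
D(L(7, 5)) + k = -8 - 2971 = -2979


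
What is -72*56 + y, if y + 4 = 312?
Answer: -3724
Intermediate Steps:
y = 308 (y = -4 + 312 = 308)
-72*56 + y = -72*56 + 308 = -4032 + 308 = -3724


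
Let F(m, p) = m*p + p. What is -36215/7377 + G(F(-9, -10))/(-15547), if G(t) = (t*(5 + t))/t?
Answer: -563661650/114690219 ≈ -4.9146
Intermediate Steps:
F(m, p) = p + m*p
G(t) = 5 + t
-36215/7377 + G(F(-9, -10))/(-15547) = -36215/7377 + (5 - 10*(1 - 9))/(-15547) = -36215*1/7377 + (5 - 10*(-8))*(-1/15547) = -36215/7377 + (5 + 80)*(-1/15547) = -36215/7377 + 85*(-1/15547) = -36215/7377 - 85/15547 = -563661650/114690219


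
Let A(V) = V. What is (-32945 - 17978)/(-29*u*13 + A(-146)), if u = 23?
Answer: 50923/8817 ≈ 5.7755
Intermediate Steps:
(-32945 - 17978)/(-29*u*13 + A(-146)) = (-32945 - 17978)/(-29*23*13 - 146) = -50923/(-667*13 - 146) = -50923/(-8671 - 146) = -50923/(-8817) = -50923*(-1/8817) = 50923/8817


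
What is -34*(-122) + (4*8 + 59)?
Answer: 4239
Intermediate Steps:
-34*(-122) + (4*8 + 59) = 4148 + (32 + 59) = 4148 + 91 = 4239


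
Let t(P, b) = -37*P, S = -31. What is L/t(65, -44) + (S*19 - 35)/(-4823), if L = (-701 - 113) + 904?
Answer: 16410/178451 ≈ 0.091958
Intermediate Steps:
L = 90 (L = -814 + 904 = 90)
L/t(65, -44) + (S*19 - 35)/(-4823) = 90/((-37*65)) + (-31*19 - 35)/(-4823) = 90/(-2405) + (-589 - 35)*(-1/4823) = 90*(-1/2405) - 624*(-1/4823) = -18/481 + 48/371 = 16410/178451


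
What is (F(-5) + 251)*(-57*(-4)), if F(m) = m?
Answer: 56088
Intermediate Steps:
(F(-5) + 251)*(-57*(-4)) = (-5 + 251)*(-57*(-4)) = 246*228 = 56088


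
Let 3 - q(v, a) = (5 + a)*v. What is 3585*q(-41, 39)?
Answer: 6478095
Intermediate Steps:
q(v, a) = 3 - v*(5 + a) (q(v, a) = 3 - (5 + a)*v = 3 - v*(5 + a))
3585*q(-41, 39) = 3585*(3 - 5*(-41) - 1*39*(-41)) = 3585*(3 + 205 + 1599) = 3585*1807 = 6478095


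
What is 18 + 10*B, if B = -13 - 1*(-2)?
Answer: -92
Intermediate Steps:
B = -11 (B = -13 + 2 = -11)
18 + 10*B = 18 + 10*(-11) = 18 - 110 = -92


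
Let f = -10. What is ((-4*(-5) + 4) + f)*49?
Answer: 686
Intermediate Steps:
((-4*(-5) + 4) + f)*49 = ((-4*(-5) + 4) - 10)*49 = ((20 + 4) - 10)*49 = (24 - 10)*49 = 14*49 = 686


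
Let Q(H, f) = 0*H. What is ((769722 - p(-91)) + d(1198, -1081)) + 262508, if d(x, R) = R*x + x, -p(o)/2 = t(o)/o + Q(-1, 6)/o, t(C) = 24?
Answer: -23806558/91 ≈ -2.6161e+5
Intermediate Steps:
Q(H, f) = 0
p(o) = -48/o (p(o) = -2*(24/o + 0/o) = -2*(24/o + 0) = -48/o)
d(x, R) = x + R*x
((769722 - p(-91)) + d(1198, -1081)) + 262508 = ((769722 - (-48)/(-91)) + 1198*(1 - 1081)) + 262508 = ((769722 - (-48)*(-1)/91) + 1198*(-1080)) + 262508 = ((769722 - 1*48/91) - 1293840) + 262508 = ((769722 - 48/91) - 1293840) + 262508 = (70044654/91 - 1293840) + 262508 = -47694786/91 + 262508 = -23806558/91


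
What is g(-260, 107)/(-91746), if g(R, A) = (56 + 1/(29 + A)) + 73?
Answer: -17545/12477456 ≈ -0.0014061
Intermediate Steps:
g(R, A) = 129 + 1/(29 + A)
g(-260, 107)/(-91746) = ((3742 + 129*107)/(29 + 107))/(-91746) = ((3742 + 13803)/136)*(-1/91746) = ((1/136)*17545)*(-1/91746) = (17545/136)*(-1/91746) = -17545/12477456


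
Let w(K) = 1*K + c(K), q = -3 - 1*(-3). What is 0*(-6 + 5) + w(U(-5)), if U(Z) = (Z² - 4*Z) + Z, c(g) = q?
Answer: 40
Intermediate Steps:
q = 0 (q = -3 + 3 = 0)
c(g) = 0
U(Z) = Z² - 3*Z
w(K) = K (w(K) = 1*K + 0 = K + 0 = K)
0*(-6 + 5) + w(U(-5)) = 0*(-6 + 5) - 5*(-3 - 5) = 0*(-1) - 5*(-8) = 0 + 40 = 40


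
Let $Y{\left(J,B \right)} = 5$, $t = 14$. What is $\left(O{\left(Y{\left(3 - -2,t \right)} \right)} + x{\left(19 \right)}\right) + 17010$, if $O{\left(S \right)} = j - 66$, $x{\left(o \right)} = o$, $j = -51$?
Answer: $16912$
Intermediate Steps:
$O{\left(S \right)} = -117$ ($O{\left(S \right)} = -51 - 66 = -117$)
$\left(O{\left(Y{\left(3 - -2,t \right)} \right)} + x{\left(19 \right)}\right) + 17010 = \left(-117 + 19\right) + 17010 = -98 + 17010 = 16912$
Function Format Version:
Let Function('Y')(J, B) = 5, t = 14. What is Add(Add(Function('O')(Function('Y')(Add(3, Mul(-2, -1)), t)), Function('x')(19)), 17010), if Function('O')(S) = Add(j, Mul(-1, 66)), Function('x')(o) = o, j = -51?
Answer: 16912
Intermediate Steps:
Function('O')(S) = -117 (Function('O')(S) = Add(-51, Mul(-1, 66)) = Add(-51, -66) = -117)
Add(Add(Function('O')(Function('Y')(Add(3, Mul(-2, -1)), t)), Function('x')(19)), 17010) = Add(Add(-117, 19), 17010) = Add(-98, 17010) = 16912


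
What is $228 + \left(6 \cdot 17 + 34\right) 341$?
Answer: $46604$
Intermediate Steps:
$228 + \left(6 \cdot 17 + 34\right) 341 = 228 + \left(102 + 34\right) 341 = 228 + 136 \cdot 341 = 228 + 46376 = 46604$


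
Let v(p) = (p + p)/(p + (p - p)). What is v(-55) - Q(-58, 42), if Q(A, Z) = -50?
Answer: 52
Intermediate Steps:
v(p) = 2 (v(p) = (2*p)/(p + 0) = (2*p)/p = 2)
v(-55) - Q(-58, 42) = 2 - 1*(-50) = 2 + 50 = 52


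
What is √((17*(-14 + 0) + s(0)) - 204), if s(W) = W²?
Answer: I*√442 ≈ 21.024*I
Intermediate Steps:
√((17*(-14 + 0) + s(0)) - 204) = √((17*(-14 + 0) + 0²) - 204) = √((17*(-14) + 0) - 204) = √((-238 + 0) - 204) = √(-238 - 204) = √(-442) = I*√442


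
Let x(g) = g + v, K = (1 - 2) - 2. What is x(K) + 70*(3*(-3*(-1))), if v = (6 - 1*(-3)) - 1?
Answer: 635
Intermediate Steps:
v = 8 (v = (6 + 3) - 1 = 9 - 1 = 8)
K = -3 (K = -1 - 2 = -3)
x(g) = 8 + g (x(g) = g + 8 = 8 + g)
x(K) + 70*(3*(-3*(-1))) = (8 - 3) + 70*(3*(-3*(-1))) = 5 + 70*(3*3) = 5 + 70*9 = 5 + 630 = 635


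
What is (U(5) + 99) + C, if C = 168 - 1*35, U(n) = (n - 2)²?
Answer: 241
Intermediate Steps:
U(n) = (-2 + n)²
C = 133 (C = 168 - 35 = 133)
(U(5) + 99) + C = ((-2 + 5)² + 99) + 133 = (3² + 99) + 133 = (9 + 99) + 133 = 108 + 133 = 241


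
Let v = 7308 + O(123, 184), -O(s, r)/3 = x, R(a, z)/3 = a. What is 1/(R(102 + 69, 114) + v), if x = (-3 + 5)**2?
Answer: 1/7809 ≈ 0.00012806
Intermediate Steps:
R(a, z) = 3*a
x = 4 (x = 2**2 = 4)
O(s, r) = -12 (O(s, r) = -3*4 = -12)
v = 7296 (v = 7308 - 12 = 7296)
1/(R(102 + 69, 114) + v) = 1/(3*(102 + 69) + 7296) = 1/(3*171 + 7296) = 1/(513 + 7296) = 1/7809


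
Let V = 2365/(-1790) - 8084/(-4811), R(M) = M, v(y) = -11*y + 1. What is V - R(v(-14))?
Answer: -266343921/1722338 ≈ -154.64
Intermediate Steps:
v(y) = 1 - 11*y
V = 618469/1722338 (V = 2365*(-1/1790) - 8084*(-1/4811) = -473/358 + 8084/4811 = 618469/1722338 ≈ 0.35909)
V - R(v(-14)) = 618469/1722338 - (1 - 11*(-14)) = 618469/1722338 - (1 + 154) = 618469/1722338 - 1*155 = 618469/1722338 - 155 = -266343921/1722338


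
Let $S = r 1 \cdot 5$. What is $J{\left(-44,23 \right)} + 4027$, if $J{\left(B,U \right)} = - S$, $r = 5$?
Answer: $4002$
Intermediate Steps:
$S = 25$ ($S = 5 \cdot 1 \cdot 5 = 5 \cdot 5 = 25$)
$J{\left(B,U \right)} = -25$ ($J{\left(B,U \right)} = \left(-1\right) 25 = -25$)
$J{\left(-44,23 \right)} + 4027 = -25 + 4027 = 4002$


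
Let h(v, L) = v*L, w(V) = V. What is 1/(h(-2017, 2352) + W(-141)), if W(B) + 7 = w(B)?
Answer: -1/4744132 ≈ -2.1079e-7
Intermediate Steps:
W(B) = -7 + B
h(v, L) = L*v
1/(h(-2017, 2352) + W(-141)) = 1/(2352*(-2017) + (-7 - 141)) = 1/(-4743984 - 148) = 1/(-4744132) = -1/4744132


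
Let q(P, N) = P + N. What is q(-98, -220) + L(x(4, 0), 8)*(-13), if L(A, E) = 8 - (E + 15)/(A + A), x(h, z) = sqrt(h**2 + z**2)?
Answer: -3077/8 ≈ -384.63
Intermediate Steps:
q(P, N) = N + P
L(A, E) = 8 - (15 + E)/(2*A)
q(-98, -220) + L(x(4, 0), 8)*(-13) = (-220 - 98) + ((-15 - 1*8 + 16*sqrt(4**2 + 0**2))/(2*(sqrt(4**2 + 0**2))))*(-13) = -318 + ((-15 - 8 + 16*sqrt(16 + 0))/(2*(sqrt(16 + 0))))*(-13) = -318 + ((-15 - 8 + 16*sqrt(16))/(2*(sqrt(16))))*(-13) = -318 + ((1/2)*(-15 - 8 + 16*4)/4)*(-13) = -318 + ((1/2)*(1/4)*(-15 - 8 + 64))*(-13) = -318 + ((1/2)*(1/4)*41)*(-13) = -318 + (41/8)*(-13) = -318 - 533/8 = -3077/8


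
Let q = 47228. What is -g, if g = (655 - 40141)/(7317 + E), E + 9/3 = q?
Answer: 19743/27271 ≈ 0.72396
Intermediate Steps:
E = 47225 (E = -3 + 47228 = 47225)
g = -19743/27271 (g = (655 - 40141)/(7317 + 47225) = -39486/54542 = -39486*1/54542 = -19743/27271 ≈ -0.72396)
-g = -1*(-19743/27271) = 19743/27271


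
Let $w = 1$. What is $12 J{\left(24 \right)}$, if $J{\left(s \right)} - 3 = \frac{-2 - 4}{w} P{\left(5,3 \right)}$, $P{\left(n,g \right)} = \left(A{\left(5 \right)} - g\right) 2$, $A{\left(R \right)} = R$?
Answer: $-252$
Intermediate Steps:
$P{\left(n,g \right)} = 10 - 2 g$ ($P{\left(n,g \right)} = \left(5 - g\right) 2 = 10 - 2 g$)
$J{\left(s \right)} = -21$ ($J{\left(s \right)} = 3 + \frac{-2 - 4}{1} \left(10 - 6\right) = 3 + \left(-6\right) 1 \left(10 - 6\right) = 3 - 24 = -21$)
$12 J{\left(24 \right)} = 12 \left(-21\right) = -252$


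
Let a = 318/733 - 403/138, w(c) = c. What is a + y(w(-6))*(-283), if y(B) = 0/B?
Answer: -251515/101154 ≈ -2.4865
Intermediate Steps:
y(B) = 0
a = -251515/101154 (a = 318*(1/733) - 403*1/138 = 318/733 - 403/138 = -251515/101154 ≈ -2.4865)
a + y(w(-6))*(-283) = -251515/101154 + 0*(-283) = -251515/101154 + 0 = -251515/101154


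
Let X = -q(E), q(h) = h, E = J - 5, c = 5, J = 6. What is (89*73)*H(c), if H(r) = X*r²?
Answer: -162425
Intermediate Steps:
E = 1 (E = 6 - 5 = 1)
X = -1 (X = -1*1 = -1)
H(r) = -r²
(89*73)*H(c) = (89*73)*(-1*5²) = 6497*(-1*25) = 6497*(-25) = -162425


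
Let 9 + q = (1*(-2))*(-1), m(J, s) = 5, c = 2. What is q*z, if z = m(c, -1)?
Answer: -35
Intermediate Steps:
z = 5
q = -7 (q = -9 + (1*(-2))*(-1) = -9 - 2*(-1) = -9 + 2 = -7)
q*z = -7*5 = -35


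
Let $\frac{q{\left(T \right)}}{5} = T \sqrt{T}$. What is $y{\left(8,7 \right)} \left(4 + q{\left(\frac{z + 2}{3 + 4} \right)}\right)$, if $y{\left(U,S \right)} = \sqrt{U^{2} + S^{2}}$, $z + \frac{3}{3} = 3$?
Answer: $4 \sqrt{113} + \frac{40 \sqrt{791}}{49} \approx 65.479$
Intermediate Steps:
$z = 2$ ($z = -1 + 3 = 2$)
$q{\left(T \right)} = 5 T^{\frac{3}{2}}$ ($q{\left(T \right)} = 5 T \sqrt{T} = 5 T^{\frac{3}{2}}$)
$y{\left(U,S \right)} = \sqrt{S^{2} + U^{2}}$
$y{\left(8,7 \right)} \left(4 + q{\left(\frac{z + 2}{3 + 4} \right)}\right) = \sqrt{7^{2} + 8^{2}} \left(4 + 5 \left(\frac{2 + 2}{3 + 4}\right)^{\frac{3}{2}}\right) = \sqrt{49 + 64} \left(4 + 5 \left(\frac{4}{7}\right)^{\frac{3}{2}}\right) = \sqrt{113} \left(4 + 5 \left(4 \cdot \frac{1}{7}\right)^{\frac{3}{2}}\right) = \sqrt{113} \left(4 + 5 \left(\frac{4}{7}\right)^{\frac{3}{2}}\right) = \sqrt{113} \left(4 + 5 \frac{8 \sqrt{7}}{49}\right) = \sqrt{113} \left(4 + \frac{40 \sqrt{7}}{49}\right)$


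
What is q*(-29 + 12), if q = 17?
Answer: -289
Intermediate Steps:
q*(-29 + 12) = 17*(-29 + 12) = 17*(-17) = -289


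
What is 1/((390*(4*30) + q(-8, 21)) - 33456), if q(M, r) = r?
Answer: 1/13365 ≈ 7.4822e-5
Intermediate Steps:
1/((390*(4*30) + q(-8, 21)) - 33456) = 1/((390*(4*30) + 21) - 33456) = 1/((390*120 + 21) - 33456) = 1/((46800 + 21) - 33456) = 1/(46821 - 33456) = 1/13365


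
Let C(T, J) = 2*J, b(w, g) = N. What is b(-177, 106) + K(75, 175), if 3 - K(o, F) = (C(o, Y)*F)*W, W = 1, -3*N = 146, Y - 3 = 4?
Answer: -7487/3 ≈ -2495.7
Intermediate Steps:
Y = 7 (Y = 3 + 4 = 7)
N = -146/3 (N = -1/3*146 = -146/3 ≈ -48.667)
b(w, g) = -146/3
K(o, F) = 3 - 14*F (K(o, F) = 3 - (2*7)*F = 3 - 14*F)
b(-177, 106) + K(75, 175) = -146/3 + (3 - 14*175) = -146/3 + (3 - 2450) = -146/3 - 2447 = -7487/3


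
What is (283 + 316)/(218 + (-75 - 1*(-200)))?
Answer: 599/343 ≈ 1.7464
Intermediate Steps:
(283 + 316)/(218 + (-75 - 1*(-200))) = 599/(218 + (-75 + 200)) = 599/(218 + 125) = 599/343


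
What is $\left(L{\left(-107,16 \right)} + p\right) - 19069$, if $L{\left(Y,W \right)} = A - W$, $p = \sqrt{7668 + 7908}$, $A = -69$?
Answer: $-19154 + 2 \sqrt{3894} \approx -19029.0$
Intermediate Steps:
$p = 2 \sqrt{3894}$ ($p = \sqrt{15576} = 2 \sqrt{3894} \approx 124.8$)
$L{\left(Y,W \right)} = -69 - W$
$\left(L{\left(-107,16 \right)} + p\right) - 19069 = \left(\left(-69 - 16\right) + 2 \sqrt{3894}\right) - 19069 = \left(-85 + 2 \sqrt{3894}\right) - 19069 = -19154 + 2 \sqrt{3894}$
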